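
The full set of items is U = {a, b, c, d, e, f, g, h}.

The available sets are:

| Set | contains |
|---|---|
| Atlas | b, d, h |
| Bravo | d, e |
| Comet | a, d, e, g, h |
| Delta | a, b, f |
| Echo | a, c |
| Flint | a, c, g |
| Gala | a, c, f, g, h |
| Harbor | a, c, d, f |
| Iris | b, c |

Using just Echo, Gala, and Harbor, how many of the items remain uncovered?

2

Union of Echo, Gala, Harbor = {a, c, d, f, g, h}.
Not covered: b, e — 2 items.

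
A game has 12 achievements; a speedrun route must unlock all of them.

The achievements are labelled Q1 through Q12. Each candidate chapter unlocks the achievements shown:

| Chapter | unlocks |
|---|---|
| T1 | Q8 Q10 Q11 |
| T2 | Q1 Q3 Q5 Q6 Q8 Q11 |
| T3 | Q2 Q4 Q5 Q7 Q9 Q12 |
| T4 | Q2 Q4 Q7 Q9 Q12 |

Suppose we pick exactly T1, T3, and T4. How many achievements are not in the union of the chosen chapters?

3

Union of T1, T3, T4 = {Q2, Q4, Q5, Q7, Q8, Q9, Q10, Q11, Q12}.
Not covered: Q1, Q3, Q6 — 3 achievements.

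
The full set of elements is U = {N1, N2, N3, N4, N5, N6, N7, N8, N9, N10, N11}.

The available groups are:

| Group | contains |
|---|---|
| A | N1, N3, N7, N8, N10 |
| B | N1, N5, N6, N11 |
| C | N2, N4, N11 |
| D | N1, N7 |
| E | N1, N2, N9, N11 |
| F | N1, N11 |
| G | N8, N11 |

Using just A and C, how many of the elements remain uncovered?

Union of A, C = {N1, N2, N3, N4, N7, N8, N10, N11}.
Not covered: N5, N6, N9 — 3 elements.

3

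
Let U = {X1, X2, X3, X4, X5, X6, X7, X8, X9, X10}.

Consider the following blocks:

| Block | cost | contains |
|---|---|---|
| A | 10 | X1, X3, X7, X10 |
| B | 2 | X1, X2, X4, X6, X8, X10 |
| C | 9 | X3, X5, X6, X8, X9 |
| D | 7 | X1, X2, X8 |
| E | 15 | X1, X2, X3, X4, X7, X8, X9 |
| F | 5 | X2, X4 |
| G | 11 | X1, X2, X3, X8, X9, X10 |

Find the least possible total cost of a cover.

21

A, B, C together cover every element (A ∪ B ∪ C = {X1, X2, X3, X4, X5, X6, X7, X8, X9, X10}); total cost 10 + 2 + 9 = 21.
No covering selection has total cost below 21.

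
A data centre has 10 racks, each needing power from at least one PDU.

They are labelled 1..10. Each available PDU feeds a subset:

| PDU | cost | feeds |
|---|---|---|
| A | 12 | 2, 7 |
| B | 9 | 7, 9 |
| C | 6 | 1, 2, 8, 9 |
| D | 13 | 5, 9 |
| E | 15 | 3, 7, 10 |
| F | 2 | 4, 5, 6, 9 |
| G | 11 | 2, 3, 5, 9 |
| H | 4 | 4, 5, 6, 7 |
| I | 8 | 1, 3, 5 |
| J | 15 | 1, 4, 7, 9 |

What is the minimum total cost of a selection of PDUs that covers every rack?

C, E, F together cover every rack (C ∪ E ∪ F = {1, 2, 3, 4, 5, 6, 7, 8, 9, 10}); total cost 6 + 15 + 2 = 23.
The greedy pick F, C, H, E costs 27; no covering selection beats 23.

23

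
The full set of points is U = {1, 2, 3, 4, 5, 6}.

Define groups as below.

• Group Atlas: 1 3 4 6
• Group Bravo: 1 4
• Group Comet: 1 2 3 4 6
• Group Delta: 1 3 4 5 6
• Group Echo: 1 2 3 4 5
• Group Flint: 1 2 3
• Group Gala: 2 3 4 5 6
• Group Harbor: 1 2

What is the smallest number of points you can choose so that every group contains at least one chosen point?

2

The 2 points {2, 4} hit every group.
No single point lies in every group, so at least 2 are needed and 2 is optimal.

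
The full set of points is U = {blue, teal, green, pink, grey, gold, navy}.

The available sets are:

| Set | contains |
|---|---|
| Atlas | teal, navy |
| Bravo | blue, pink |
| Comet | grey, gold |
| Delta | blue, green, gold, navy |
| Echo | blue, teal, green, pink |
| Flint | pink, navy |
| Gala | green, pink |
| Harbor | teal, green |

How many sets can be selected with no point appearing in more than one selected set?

3

Atlas, Bravo, Comet are pairwise disjoint (Atlas={teal,navy}; Bravo={blue,pink}; Comet={grey,gold}).
Every remaining set overlaps one of these, and no 4 of the listed sets are pairwise disjoint, so 3 is the maximum.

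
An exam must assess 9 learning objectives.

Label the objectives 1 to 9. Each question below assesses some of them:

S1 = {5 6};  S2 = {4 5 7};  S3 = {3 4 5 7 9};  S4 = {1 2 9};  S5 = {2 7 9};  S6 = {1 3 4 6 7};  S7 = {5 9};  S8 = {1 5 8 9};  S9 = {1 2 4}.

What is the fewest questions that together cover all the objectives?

3

S6 and S8 and S9 together: S6 ∪ S8 ∪ S9 = {1, 2, 3, 4, 5, 6, 7, 8, 9} — every objective is covered.
Only S8 contains 8, so S8 is forced; the remaining 5 objectives need at least 2 more questions (each remaining question adds at most 4) — so at least 3 questions are needed, and 3 is optimal.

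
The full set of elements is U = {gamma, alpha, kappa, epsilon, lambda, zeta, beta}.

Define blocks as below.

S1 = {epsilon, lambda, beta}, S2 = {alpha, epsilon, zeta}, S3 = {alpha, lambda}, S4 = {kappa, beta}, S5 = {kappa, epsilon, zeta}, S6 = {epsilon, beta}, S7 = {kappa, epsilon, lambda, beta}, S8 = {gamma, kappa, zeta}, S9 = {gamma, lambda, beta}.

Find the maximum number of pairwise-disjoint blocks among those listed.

3

S3, S6, S8 are pairwise disjoint (S3={alpha,lambda}; S6={epsilon,beta}; S8={gamma,kappa,zeta}).
Every remaining block overlaps one of these, and no 4 of the listed blocks are pairwise disjoint, so 3 is the maximum.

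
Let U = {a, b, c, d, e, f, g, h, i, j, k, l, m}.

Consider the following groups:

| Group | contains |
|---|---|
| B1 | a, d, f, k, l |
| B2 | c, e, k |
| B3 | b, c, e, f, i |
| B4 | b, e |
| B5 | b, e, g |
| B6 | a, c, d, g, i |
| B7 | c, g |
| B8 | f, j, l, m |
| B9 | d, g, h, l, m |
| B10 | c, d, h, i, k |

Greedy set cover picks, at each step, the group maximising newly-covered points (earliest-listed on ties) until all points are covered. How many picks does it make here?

4

Greedy: pick B1 (covers 5 new) → pick B3 (covers 4 new) → pick B9 (covers 3 new) → pick B8 (covers 1 new). Total picks: 4.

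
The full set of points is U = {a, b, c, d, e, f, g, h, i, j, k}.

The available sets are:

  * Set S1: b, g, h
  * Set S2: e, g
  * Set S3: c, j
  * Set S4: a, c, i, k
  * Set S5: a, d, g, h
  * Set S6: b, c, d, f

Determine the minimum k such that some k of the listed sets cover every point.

S2 and S3 and S4 and S5 and S6 together: S2 ∪ S3 ∪ S4 ∪ S5 ∪ S6 = {a, b, c, d, e, f, g, h, i, j, k} — every point is covered.
No 4 of the 6 sets cover everything (all 15 combinations miss at least one point), so 5 is optimal.

5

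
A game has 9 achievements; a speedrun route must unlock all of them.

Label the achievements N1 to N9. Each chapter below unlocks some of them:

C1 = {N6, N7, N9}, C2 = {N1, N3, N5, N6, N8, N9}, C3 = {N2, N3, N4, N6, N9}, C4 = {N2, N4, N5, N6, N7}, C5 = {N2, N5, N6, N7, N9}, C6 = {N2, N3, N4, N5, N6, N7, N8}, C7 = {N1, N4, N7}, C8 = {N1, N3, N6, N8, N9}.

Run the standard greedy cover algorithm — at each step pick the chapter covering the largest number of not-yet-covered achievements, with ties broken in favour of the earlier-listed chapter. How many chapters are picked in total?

Greedy: pick C6 (covers 7 new) → pick C2 (covers 2 new). Total picks: 2.

2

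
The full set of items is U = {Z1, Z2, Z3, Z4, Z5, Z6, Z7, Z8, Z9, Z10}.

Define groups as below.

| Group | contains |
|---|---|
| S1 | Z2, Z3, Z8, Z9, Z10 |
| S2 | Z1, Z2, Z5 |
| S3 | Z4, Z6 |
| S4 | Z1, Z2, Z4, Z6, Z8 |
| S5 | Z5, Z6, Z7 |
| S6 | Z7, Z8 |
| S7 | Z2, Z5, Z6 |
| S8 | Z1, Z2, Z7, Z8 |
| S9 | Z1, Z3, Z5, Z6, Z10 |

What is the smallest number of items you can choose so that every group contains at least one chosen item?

3

H = {Z2, Z6, Z7} meets every group (each contains at least one member of H), and |H| = 3.
The groups S2, S3, S6 are pairwise disjoint, so any hitting set needs a separate item for each — at least 3. Hence 3 is optimal.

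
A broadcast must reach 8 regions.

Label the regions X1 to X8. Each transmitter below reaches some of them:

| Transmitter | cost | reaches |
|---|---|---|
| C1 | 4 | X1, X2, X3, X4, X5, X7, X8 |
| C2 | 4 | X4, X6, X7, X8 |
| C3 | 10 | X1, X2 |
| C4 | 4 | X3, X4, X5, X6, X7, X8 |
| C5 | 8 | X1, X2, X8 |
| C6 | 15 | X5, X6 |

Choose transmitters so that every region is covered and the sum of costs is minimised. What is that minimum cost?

C1, C2 together cover every region (C1 ∪ C2 = {X1, X2, X3, X4, X5, X6, X7, X8}); total cost 4 + 4 = 8.
No covering selection has total cost below 8.

8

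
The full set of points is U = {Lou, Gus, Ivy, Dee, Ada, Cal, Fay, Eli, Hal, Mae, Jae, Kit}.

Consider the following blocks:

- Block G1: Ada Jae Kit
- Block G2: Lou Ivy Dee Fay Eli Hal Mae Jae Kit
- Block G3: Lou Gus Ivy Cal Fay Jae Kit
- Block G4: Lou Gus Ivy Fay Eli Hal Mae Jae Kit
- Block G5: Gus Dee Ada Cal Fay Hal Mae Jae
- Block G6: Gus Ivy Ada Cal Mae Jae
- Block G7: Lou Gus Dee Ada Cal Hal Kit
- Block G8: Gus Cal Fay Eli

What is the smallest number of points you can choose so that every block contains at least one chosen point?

2

The 2 points {Cal, Jae} hit every block.
The blocks G1, G8 are pairwise disjoint, so any hitting set needs a separate point for each — at least 2. Hence 2 is optimal.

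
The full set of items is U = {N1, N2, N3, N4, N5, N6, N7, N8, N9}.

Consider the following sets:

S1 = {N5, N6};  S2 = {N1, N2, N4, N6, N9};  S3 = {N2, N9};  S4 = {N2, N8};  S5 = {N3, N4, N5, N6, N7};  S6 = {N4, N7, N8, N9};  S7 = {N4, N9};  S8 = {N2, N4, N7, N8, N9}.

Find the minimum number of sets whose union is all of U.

Take {S2, S5, S6}. Their union is {N1, N2, N3, N4, N5, N6, N7, N8, N9}, which is all 9 items.
Only S2 contains N1, so S2 is forced; the remaining 4 items need at least 2 more sets (each remaining set adds at most 3) — so at least 3 sets are needed, and 3 is optimal.

3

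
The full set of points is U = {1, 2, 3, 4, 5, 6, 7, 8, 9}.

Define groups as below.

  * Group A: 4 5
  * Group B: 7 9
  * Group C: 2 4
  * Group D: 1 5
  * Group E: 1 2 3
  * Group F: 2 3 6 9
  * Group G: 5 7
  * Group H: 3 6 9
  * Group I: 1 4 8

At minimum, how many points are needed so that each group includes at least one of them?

4

Take T = {3, 4, 5, 7}. Each listed group contains at least one of these, so T is a hitting set of size 4.
No choice of 3 points meets every group, so 4 is the minimum.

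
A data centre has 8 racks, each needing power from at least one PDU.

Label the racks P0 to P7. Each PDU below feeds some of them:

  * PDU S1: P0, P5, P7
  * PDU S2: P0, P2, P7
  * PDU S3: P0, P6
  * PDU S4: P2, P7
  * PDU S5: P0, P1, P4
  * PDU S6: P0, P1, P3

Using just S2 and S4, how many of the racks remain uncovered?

Union of S2, S4 = {P0, P2, P7}.
Not covered: P1, P3, P4, P5, P6 — 5 racks.

5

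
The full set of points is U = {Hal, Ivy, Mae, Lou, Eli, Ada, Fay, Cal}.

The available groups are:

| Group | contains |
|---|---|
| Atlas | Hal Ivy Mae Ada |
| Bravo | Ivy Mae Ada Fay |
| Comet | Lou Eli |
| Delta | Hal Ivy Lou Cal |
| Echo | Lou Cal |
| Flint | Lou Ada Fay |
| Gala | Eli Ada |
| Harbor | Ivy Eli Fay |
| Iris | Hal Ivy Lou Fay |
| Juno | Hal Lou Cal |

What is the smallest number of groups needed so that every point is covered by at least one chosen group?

3

Bravo, Comet, and Delta cover everything between them: the union {Hal, Ivy, Mae, Lou, Eli, Ada, Fay, Cal} is all of U.
No 2 of the 10 groups cover everything (all 45 combinations miss at least one point), so 3 is optimal.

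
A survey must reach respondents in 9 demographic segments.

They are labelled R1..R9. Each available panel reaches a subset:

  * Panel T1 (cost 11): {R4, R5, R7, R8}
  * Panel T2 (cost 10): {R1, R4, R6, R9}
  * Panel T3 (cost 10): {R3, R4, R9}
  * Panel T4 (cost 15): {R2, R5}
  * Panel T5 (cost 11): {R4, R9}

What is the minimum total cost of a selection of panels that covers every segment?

46

T1, T2, T3, T4 together cover every segment (T1 ∪ T2 ∪ T3 ∪ T4 = {R1, R2, R3, R4, R5, R6, R7, R8, R9}); total cost 11 + 10 + 10 + 15 = 46.
No covering selection has total cost below 46.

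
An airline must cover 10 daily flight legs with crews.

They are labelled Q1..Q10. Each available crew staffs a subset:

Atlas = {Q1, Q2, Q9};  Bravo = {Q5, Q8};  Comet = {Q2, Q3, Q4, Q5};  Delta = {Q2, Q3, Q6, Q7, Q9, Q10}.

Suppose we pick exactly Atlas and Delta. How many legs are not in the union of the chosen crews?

3

Union of Atlas, Delta = {Q1, Q2, Q3, Q6, Q7, Q9, Q10}.
Not covered: Q4, Q5, Q8 — 3 legs.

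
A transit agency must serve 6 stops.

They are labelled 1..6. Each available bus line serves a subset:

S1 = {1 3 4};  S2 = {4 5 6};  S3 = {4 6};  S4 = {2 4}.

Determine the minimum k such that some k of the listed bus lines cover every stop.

S1 and S2 and S4 together: S1 ∪ S2 ∪ S4 = {1, 2, 3, 4, 5, 6} — every stop is covered.
Only S1 contains 1, so S1 is forced; the remaining 3 stops need at least 2 more bus lines (each remaining bus line adds at most 2) — so at least 3 bus lines are needed, and 3 is optimal.

3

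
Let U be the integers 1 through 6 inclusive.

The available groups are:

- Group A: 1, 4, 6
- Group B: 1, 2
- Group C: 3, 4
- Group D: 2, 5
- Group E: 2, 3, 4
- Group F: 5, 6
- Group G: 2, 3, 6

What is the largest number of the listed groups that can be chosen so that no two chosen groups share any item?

3

B, C, F are pairwise disjoint (B={1,2}; C={3,4}; F={5,6}).
Every remaining group overlaps one of these, and no 4 of the listed groups are pairwise disjoint, so 3 is the maximum.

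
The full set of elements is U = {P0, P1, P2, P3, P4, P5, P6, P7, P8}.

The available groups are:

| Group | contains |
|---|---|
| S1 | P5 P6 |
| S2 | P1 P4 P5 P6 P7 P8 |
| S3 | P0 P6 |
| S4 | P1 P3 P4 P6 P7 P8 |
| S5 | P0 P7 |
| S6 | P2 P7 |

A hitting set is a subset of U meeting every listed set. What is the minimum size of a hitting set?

2

The 2 elements {P6, P7} hit every group.
The groups S3, S6 are pairwise disjoint, so any hitting set needs a separate element for each — at least 2. Hence 2 is optimal.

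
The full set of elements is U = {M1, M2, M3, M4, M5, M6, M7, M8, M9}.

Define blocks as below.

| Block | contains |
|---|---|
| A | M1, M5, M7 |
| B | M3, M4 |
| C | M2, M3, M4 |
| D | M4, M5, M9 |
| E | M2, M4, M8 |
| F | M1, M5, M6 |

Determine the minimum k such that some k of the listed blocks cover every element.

5

Take {A, B, D, E, F}. Their union is {M1, M2, M3, M4, M5, M6, M7, M8, M9}, which is all 9 elements.
No 4 of the 6 blocks cover everything (all 15 combinations miss at least one element), so 5 is optimal.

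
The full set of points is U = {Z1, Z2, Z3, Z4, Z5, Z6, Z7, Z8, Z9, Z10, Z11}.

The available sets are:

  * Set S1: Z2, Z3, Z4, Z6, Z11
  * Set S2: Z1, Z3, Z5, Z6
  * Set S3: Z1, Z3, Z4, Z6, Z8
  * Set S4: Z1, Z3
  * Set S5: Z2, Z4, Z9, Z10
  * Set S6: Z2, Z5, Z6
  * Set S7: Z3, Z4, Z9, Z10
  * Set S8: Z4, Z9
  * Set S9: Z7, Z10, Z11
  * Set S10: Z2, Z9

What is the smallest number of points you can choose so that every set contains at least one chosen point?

The 4 points {Z3, Z6, Z9, Z10} hit every set.
The sets S4, S6, S8, S9 are pairwise disjoint, so any hitting set needs a separate point for each — at least 4. Hence 4 is optimal.

4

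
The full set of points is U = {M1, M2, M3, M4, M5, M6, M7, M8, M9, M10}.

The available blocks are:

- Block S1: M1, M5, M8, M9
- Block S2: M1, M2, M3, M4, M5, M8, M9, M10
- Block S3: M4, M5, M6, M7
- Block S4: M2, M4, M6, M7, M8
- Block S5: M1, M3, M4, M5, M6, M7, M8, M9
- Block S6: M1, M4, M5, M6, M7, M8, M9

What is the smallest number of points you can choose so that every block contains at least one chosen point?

The 2 points {M1, M6} hit every block.
No single point lies in every block, so at least 2 are needed and 2 is optimal.

2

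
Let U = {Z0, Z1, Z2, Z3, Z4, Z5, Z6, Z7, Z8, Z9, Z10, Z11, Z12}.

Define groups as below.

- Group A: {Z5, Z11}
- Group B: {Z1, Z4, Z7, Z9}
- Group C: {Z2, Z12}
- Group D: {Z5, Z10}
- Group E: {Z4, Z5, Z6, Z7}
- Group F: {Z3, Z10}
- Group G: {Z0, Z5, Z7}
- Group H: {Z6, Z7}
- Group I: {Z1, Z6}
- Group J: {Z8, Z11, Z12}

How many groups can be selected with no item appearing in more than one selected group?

F, G, I, J are pairwise disjoint (F={Z3,Z10}; G={Z0,Z5,Z7}; I={Z1,Z6}; J={Z8,Z11,Z12}).
Every remaining group overlaps one of these, and no 5 of the listed groups are pairwise disjoint, so 4 is the maximum.

4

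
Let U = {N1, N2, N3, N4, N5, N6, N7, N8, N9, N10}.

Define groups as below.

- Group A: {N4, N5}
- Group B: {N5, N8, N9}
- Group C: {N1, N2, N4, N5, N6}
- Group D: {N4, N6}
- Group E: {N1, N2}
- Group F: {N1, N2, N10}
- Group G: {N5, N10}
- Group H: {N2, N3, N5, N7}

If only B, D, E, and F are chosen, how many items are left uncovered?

Union of B, D, E, F = {N1, N2, N4, N5, N6, N8, N9, N10}.
Not covered: N3, N7 — 2 items.

2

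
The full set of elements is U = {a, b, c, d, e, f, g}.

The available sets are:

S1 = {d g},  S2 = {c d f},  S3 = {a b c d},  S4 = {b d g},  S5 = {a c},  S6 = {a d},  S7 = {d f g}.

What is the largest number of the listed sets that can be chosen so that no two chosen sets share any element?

2

S4, S5 are pairwise disjoint (S4={b,d,g}; S5={a,c}).
Every remaining set overlaps one of these, and no 3 of the listed sets are pairwise disjoint, so 2 is the maximum.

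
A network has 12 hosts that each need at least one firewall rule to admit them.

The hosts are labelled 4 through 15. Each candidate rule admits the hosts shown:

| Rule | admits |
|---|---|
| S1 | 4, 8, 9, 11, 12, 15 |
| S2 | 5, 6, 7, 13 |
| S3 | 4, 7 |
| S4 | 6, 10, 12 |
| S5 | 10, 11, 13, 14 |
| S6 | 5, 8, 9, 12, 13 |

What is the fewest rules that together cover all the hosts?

3

S1 and S2 and S5 together: S1 ∪ S2 ∪ S5 = {4, 5, 6, 7, 8, 9, 10, 11, 12, 13, 14, 15} — every host is covered.
Only S5 contains 14, so S5 is forced; the remaining 8 hosts need at least 2 more rules (each remaining rule adds at most 5) — so at least 3 rules are needed, and 3 is optimal.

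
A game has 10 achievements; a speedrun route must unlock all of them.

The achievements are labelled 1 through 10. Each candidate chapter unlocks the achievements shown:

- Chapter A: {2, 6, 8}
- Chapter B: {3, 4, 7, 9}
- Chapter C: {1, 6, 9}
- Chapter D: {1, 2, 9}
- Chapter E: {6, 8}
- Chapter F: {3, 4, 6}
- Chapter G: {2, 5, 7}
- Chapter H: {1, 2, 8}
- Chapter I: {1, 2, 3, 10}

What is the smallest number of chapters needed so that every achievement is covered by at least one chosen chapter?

4

B and E and G and I together: B ∪ E ∪ G ∪ I = {1, 2, 3, 4, 5, 6, 7, 8, 9, 10} — every achievement is covered.
Only G contains 5, so G is forced; the remaining 7 achievements need at least 3 more chapters (each remaining chapter adds at most 3) — so at least 4 chapters are needed, and 4 is optimal.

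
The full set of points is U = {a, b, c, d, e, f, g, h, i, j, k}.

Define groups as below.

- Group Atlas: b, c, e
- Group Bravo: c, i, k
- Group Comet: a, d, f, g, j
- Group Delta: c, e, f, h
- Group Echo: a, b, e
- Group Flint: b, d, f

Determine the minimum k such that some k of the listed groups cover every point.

4

Take {Bravo, Comet, Delta, Echo}. Their union is {a, b, c, d, e, f, g, h, i, j, k}, which is all 11 points.
No 3 of the 6 groups cover everything (all 20 combinations miss at least one point), so 4 is optimal.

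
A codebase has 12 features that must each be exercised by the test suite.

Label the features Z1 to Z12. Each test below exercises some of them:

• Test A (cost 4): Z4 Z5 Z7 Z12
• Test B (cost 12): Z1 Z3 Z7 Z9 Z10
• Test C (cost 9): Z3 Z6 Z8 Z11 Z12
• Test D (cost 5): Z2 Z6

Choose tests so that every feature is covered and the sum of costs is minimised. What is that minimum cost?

30

A, B, C, D together cover every feature (A ∪ B ∪ C ∪ D = {Z1, Z2, Z3, Z4, Z5, Z6, Z7, Z8, Z9, Z10, Z11, Z12}); total cost 4 + 12 + 9 + 5 = 30.
No covering selection has total cost below 30.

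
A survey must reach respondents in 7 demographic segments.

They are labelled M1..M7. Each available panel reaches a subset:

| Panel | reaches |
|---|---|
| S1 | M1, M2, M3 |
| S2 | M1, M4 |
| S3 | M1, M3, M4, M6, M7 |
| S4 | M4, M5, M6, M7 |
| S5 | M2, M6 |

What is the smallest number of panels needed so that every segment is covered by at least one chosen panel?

2

Take {S1, S4}. Their union is {M1, M2, M3, M4, M5, M6, M7}, which is all 7 segments.
No single panel has all 7 segments (the largest, S3, has 5), so 2 is optimal.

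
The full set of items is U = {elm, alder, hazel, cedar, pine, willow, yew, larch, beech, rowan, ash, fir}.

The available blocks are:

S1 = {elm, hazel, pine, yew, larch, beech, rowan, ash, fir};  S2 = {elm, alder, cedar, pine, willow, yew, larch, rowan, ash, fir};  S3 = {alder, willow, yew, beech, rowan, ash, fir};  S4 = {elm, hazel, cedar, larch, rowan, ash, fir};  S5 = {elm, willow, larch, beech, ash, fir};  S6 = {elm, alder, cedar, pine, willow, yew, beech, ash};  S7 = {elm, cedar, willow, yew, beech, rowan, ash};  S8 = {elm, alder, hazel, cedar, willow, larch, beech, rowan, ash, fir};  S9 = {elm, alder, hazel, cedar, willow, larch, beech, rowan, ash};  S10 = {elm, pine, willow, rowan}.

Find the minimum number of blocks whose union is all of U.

2

S4 and S6 together: S4 ∪ S6 = {elm, alder, hazel, cedar, pine, willow, yew, larch, beech, rowan, ash, fir} — every item is covered.
No single block has all 12 items (the largest, S2, has 10), so 2 is optimal.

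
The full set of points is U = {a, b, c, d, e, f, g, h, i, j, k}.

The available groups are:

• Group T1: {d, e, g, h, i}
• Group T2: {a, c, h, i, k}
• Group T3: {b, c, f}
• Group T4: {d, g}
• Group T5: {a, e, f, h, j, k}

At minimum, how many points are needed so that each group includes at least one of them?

Take T = {b, d, k}. Each listed group contains at least one of these, so T is a hitting set of size 3.
No choice of 2 points meets every group, so 3 is the minimum.

3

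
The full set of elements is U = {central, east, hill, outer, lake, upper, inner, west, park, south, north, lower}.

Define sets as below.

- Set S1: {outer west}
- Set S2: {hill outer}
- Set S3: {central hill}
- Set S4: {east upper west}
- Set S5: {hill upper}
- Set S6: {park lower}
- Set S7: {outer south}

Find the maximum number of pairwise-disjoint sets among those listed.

4

S3, S4, S6, S7 are pairwise disjoint (S3={central,hill}; S4={east,upper,west}; S6={park,lower}; S7={outer,south}).
Every remaining set overlaps one of these, and no 5 of the listed sets are pairwise disjoint, so 4 is the maximum.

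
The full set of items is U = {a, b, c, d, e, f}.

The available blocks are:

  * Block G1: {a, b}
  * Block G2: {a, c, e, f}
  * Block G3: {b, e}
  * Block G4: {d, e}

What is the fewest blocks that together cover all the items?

3

G2, G3, and G4 cover everything between them: the union {a, b, c, d, e, f} is all of U.
Only G2 contains c, so G2 is forced; the remaining 2 items need at least 2 more blocks (each remaining block adds at most 1) — so at least 3 blocks are needed, and 3 is optimal.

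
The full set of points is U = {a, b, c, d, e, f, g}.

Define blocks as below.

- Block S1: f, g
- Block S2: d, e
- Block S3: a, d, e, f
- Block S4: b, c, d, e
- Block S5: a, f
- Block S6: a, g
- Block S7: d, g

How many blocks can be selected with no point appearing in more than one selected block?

2

S1, S2 are pairwise disjoint (S1={f,g}; S2={d,e}).
Every remaining block overlaps one of these, and no 3 of the listed blocks are pairwise disjoint, so 2 is the maximum.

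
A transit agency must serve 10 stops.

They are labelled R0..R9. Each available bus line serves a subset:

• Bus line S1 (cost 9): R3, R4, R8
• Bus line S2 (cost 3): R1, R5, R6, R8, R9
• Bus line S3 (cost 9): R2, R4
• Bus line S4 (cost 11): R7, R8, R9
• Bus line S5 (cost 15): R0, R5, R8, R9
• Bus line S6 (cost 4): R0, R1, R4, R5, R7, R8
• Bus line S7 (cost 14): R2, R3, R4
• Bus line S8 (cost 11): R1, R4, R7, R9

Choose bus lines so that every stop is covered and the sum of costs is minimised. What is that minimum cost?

S2, S6, S7 together cover every stop (S2 ∪ S6 ∪ S7 = {R0, R1, R2, R3, R4, R5, R6, R7, R8, R9}); total cost 3 + 4 + 14 = 21.
No covering selection has total cost below 21.

21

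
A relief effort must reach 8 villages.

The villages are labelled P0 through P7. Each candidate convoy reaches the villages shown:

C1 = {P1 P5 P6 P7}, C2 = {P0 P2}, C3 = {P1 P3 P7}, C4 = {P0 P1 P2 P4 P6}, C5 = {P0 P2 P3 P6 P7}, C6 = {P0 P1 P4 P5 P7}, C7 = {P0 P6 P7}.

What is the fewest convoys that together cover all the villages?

2

C5 and C6 together: C5 ∪ C6 = {P0, P1, P2, P3, P4, P5, P6, P7} — every village is covered.
No single convoy has all 8 villages (the largest, C4, has 5), so 2 is optimal.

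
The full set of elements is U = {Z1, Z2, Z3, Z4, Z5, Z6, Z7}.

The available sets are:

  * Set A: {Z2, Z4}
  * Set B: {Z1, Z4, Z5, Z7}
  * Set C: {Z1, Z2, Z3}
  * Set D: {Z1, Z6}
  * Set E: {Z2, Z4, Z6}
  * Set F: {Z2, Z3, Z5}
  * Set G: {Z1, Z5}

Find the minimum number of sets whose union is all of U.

3

Take {B, C, E}. Their union is {Z1, Z2, Z3, Z4, Z5, Z6, Z7}, which is all 7 elements.
Only B contains Z7, so B is forced; the remaining 3 elements need at least 2 more sets (each remaining set adds at most 2) — so at least 3 sets are needed, and 3 is optimal.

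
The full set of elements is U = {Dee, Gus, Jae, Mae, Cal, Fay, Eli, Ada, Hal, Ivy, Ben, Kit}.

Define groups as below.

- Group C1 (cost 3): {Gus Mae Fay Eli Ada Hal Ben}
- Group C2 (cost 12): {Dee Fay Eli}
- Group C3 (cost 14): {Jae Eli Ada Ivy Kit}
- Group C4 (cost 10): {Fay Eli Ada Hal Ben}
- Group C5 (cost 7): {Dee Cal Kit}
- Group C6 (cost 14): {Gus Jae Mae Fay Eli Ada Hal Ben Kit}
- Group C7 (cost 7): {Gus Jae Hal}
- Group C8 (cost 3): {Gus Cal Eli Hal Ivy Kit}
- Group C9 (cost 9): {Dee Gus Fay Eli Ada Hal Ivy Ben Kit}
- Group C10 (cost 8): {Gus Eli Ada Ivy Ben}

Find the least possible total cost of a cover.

20

C1, C5, C7, C8 together cover every element (C1 ∪ C5 ∪ C7 ∪ C8 = {Dee, Gus, Jae, Mae, Cal, Fay, Eli, Ada, Hal, Ivy, Ben, Kit}); total cost 3 + 7 + 7 + 3 = 20.
No covering selection has total cost below 20.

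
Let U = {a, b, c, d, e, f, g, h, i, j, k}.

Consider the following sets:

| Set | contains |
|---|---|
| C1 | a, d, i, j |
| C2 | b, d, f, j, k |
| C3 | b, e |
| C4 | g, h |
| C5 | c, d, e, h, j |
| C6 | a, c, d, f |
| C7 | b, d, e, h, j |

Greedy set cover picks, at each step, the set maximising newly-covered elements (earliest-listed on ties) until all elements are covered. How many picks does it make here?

Greedy: pick C2 (covers 5 new) → pick C5 (covers 3 new) → pick C1 (covers 2 new) → pick C4 (covers 1 new). Total picks: 4.

4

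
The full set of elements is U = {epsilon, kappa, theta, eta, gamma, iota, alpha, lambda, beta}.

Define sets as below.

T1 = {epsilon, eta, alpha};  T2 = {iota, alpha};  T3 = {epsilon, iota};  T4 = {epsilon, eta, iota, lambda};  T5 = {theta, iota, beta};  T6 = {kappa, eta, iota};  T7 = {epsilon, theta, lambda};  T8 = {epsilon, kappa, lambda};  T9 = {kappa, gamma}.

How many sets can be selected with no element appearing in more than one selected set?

T2, T7, T9 are pairwise disjoint (T2={iota,alpha}; T7={epsilon,theta,lambda}; T9={kappa,gamma}).
Every remaining set overlaps one of these, and no 4 of the listed sets are pairwise disjoint, so 3 is the maximum.

3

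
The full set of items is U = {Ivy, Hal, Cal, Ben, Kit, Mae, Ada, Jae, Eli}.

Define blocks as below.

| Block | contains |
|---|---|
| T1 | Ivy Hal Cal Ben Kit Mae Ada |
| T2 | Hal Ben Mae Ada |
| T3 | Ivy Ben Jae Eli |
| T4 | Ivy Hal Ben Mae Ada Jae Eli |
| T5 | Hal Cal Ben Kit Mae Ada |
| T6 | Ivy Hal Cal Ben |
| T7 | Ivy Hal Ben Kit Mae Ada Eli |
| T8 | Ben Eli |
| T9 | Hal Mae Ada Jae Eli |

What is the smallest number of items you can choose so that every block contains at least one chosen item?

2

H = {Hal, Ben} meets every block (each contains at least one member of H), and |H| = 2.
No single item lies in every block, so at least 2 are needed and 2 is optimal.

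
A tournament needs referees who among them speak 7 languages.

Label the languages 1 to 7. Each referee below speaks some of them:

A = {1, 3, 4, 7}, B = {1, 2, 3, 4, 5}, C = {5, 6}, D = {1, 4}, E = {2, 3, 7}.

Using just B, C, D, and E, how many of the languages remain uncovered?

Union of B, C, D, E = {1, 2, 3, 4, 5, 6, 7} — that's every language, so 0 are uncovered.

0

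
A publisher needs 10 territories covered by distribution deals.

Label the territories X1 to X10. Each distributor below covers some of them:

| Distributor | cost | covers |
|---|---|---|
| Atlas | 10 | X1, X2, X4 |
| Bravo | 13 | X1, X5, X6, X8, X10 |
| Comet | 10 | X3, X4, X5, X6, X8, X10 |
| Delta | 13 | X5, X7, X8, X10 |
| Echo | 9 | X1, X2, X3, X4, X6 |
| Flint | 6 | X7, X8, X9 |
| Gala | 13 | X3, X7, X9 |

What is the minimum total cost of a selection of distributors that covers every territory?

Comet, Echo, Flint together cover every territory (Comet ∪ Echo ∪ Flint = {X1, X2, X3, X4, X5, X6, X7, X8, X9, X10}); total cost 10 + 9 + 6 = 25.
No covering selection has total cost below 25.

25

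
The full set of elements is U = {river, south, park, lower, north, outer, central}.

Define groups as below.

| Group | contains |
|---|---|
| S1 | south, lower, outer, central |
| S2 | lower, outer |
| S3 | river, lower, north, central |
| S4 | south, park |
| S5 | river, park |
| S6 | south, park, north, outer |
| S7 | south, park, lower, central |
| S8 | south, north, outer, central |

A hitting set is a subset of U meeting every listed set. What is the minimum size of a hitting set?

3

The 3 elements {park, lower, outer} hit every group.
No choice of 2 elements meets every group, so 3 is the minimum.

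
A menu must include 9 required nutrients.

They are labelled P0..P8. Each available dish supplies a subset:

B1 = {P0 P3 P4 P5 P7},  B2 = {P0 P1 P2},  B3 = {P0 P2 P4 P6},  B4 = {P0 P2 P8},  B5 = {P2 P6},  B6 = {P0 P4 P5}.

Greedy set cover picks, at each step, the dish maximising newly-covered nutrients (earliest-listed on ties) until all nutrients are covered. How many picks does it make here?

4

Greedy: pick B1 (covers 5 new) → pick B2 (covers 2 new) → pick B3 (covers 1 new) → pick B4 (covers 1 new). Total picks: 4.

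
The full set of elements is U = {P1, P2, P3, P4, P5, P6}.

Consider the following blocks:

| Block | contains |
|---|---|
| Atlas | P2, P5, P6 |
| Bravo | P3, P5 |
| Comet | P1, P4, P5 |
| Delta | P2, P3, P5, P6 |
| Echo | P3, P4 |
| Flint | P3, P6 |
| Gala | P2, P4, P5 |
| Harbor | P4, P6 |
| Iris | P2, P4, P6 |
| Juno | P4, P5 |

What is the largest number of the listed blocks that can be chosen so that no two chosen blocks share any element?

2

Bravo, Iris are pairwise disjoint (Bravo={P3,P5}; Iris={P2,P4,P6}).
Every remaining block overlaps one of these, and no 3 of the listed blocks are pairwise disjoint, so 2 is the maximum.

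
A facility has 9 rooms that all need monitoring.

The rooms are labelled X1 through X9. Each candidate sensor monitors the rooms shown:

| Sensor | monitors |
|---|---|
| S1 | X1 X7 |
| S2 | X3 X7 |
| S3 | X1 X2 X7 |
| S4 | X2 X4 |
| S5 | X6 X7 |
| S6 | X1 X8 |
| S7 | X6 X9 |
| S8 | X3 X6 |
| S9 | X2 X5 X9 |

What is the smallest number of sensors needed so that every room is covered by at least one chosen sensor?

5

S1 and S4 and S6 and S8 and S9 together: S1 ∪ S4 ∪ S6 ∪ S8 ∪ S9 = {X1, X2, X3, X4, X5, X6, X7, X8, X9} — every room is covered.
Only S4 contains X4, so S4 is forced; the remaining 7 rooms need at least 4 more sensors (each remaining sensor adds at most 2) — so at least 5 sensors are needed, and 5 is optimal.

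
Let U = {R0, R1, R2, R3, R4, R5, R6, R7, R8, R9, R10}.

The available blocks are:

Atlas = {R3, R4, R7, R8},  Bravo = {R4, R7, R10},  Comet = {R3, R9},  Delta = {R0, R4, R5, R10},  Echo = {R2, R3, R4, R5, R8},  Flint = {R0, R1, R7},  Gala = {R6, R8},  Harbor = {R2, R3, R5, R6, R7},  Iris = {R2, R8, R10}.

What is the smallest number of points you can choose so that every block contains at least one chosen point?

The 4 points {R7, R8, R9, R10} hit every block.
No choice of 3 points meets every block, so 4 is the minimum.

4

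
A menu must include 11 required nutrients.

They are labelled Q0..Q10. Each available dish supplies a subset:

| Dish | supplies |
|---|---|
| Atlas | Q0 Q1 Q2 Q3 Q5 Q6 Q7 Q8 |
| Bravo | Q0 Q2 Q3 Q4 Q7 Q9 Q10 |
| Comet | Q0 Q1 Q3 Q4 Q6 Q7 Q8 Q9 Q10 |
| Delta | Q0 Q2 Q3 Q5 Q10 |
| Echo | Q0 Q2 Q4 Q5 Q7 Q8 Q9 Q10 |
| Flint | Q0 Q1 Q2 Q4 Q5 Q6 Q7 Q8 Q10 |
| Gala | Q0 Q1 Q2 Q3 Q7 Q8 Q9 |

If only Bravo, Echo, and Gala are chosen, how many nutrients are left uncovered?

Union of Bravo, Echo, Gala = {Q0, Q1, Q2, Q3, Q4, Q5, Q7, Q8, Q9, Q10}.
Not covered: Q6 — 1 nutrient.

1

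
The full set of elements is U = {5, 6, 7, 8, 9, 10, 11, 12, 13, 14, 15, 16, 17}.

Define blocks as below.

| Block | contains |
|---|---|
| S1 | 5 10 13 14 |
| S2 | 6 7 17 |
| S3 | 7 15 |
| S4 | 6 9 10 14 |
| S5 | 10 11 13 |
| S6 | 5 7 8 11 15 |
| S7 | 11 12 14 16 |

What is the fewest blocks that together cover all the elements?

S1, S2, S4, S6, and S7 cover everything between them: the union {5, 6, 7, 8, 9, 10, 11, 12, 13, 14, 15, 16, 17} is all of U.
No 4 of the 7 blocks cover everything (all 35 combinations miss at least one element), so 5 is optimal.

5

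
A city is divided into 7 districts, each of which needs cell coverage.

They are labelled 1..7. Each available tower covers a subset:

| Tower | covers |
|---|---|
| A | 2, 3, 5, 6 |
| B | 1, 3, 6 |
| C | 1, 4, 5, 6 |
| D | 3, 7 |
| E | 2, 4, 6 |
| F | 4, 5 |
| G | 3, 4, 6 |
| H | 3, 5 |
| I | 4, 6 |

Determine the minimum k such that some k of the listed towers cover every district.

Take {A, C, D}. Their union is {1, 2, 3, 4, 5, 6, 7}, which is all 7 districts.
Only D contains 7, so D is forced; the remaining 5 districts need at least 2 more towers (each remaining tower adds at most 4) — so at least 3 towers are needed, and 3 is optimal.

3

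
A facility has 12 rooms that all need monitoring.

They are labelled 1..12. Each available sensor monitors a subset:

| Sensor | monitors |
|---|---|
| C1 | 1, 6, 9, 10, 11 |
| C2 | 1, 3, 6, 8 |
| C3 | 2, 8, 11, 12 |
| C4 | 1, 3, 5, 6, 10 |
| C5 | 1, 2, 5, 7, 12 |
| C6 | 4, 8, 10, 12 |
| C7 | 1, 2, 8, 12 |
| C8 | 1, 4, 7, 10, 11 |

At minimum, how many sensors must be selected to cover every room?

4

Take {C1, C4, C7, C8}. Their union is {1, 2, 3, 4, 5, 6, 7, 8, 9, 10, 11, 12}, which is all 12 rooms.
No 3 of the 8 sensors cover everything (all 56 combinations miss at least one room), so 4 is optimal.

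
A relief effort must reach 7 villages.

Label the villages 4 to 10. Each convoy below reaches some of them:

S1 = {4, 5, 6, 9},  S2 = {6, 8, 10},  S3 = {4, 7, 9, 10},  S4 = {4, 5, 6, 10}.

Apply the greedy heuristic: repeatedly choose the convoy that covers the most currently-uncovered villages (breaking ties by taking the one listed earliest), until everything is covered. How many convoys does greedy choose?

3

Greedy: pick S1 (covers 4 new) → pick S2 (covers 2 new) → pick S3 (covers 1 new). Total picks: 3.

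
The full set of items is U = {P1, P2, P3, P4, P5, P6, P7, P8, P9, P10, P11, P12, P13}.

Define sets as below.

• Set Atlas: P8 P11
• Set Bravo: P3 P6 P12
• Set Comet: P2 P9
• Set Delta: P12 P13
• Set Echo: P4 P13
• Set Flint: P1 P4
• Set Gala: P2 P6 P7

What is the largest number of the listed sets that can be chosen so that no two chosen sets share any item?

4

Atlas, Bravo, Comet, Echo are pairwise disjoint (Atlas={P8,P11}; Bravo={P3,P6,P12}; Comet={P2,P9}; Echo={P4,P13}).
Every remaining set overlaps one of these, and no 5 of the listed sets are pairwise disjoint, so 4 is the maximum.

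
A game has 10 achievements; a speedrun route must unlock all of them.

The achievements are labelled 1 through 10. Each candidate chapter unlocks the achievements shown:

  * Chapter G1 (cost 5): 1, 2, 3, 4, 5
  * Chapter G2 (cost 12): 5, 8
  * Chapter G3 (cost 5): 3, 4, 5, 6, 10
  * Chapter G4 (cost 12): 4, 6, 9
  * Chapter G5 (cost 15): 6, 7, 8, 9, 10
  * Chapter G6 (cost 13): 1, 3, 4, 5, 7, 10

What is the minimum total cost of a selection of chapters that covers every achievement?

G1, G5 together cover every achievement (G1 ∪ G5 = {1, 2, 3, 4, 5, 6, 7, 8, 9, 10}); total cost 5 + 15 = 20.
The greedy pick G1, G3, G5 costs 25; no covering selection beats 20.

20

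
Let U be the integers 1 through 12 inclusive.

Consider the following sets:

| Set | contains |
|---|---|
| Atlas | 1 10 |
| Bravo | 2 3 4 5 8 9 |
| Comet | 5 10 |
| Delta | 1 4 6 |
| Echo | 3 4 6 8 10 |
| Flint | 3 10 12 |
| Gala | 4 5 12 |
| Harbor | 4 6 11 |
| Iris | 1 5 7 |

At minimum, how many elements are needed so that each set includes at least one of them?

H = {5, 6, 10} meets every set (each contains at least one member of H), and |H| = 3.
The sets Flint, Harbor, Iris are pairwise disjoint, so any hitting set needs a separate element for each — at least 3. Hence 3 is optimal.

3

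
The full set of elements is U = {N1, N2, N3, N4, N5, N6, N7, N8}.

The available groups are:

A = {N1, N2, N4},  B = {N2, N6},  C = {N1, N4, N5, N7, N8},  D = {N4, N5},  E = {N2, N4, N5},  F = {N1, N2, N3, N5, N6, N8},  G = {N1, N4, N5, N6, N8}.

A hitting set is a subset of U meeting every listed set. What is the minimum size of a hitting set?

2

Take H = {N2, N5}. Each listed group contains at least one of these, so H is a hitting set of size 2.
The groups B, D are pairwise disjoint, so any hitting set needs a separate element for each — at least 2. Hence 2 is optimal.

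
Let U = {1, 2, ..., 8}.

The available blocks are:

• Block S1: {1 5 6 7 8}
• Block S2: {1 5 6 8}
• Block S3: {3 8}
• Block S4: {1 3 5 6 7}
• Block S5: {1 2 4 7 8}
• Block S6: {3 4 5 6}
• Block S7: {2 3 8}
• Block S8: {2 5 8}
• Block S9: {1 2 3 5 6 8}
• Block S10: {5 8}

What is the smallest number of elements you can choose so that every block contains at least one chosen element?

The 2 elements {6, 8} hit every block.
No single element lies in every block, so at least 2 are needed and 2 is optimal.

2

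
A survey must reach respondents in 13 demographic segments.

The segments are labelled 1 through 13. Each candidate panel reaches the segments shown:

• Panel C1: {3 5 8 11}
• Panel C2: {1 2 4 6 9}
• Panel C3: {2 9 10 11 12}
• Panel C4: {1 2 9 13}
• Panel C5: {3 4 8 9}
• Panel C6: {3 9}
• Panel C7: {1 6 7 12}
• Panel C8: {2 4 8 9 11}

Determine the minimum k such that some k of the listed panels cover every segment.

Take {C1, C3, C4, C7, C8}. Their union is {1, 2, 3, 4, 5, 6, 7, 8, 9, 10, 11, 12, 13}, which is all 13 segments.
No 4 of the 8 panels cover everything (all 70 combinations miss at least one segment), so 5 is optimal.

5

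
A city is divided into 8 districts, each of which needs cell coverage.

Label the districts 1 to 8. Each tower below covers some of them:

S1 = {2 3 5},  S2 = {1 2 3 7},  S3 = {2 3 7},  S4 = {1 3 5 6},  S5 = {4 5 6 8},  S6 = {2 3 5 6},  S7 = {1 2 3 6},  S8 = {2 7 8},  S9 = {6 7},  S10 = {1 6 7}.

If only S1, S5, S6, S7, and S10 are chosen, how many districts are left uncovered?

0

Union of S1, S5, S6, S7, S10 = {1, 2, 3, 4, 5, 6, 7, 8} — that's every district, so 0 are uncovered.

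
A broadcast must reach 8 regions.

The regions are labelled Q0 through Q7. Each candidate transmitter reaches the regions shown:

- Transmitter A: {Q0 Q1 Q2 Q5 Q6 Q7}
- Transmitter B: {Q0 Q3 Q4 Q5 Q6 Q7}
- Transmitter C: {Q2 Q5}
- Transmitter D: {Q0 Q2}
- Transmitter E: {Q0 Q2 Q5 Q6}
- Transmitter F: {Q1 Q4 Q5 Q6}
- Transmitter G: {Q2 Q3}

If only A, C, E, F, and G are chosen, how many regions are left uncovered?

0

Union of A, C, E, F, G = {Q0, Q1, Q2, Q3, Q4, Q5, Q6, Q7} — that's every region, so 0 are uncovered.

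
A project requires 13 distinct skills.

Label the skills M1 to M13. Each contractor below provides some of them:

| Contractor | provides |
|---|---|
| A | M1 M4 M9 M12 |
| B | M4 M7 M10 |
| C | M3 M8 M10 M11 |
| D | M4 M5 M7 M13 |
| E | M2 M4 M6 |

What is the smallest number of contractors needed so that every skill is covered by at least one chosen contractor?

A and C and D and E together: A ∪ C ∪ D ∪ E = {M1, M2, M3, M4, M5, M6, M7, M8, M9, M10, M11, M12, M13} — every skill is covered.
Each contractor has at most 4 skills, and 3·4 = 12 < 13 — so at least 4 contractors are needed, and 4 is optimal.

4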